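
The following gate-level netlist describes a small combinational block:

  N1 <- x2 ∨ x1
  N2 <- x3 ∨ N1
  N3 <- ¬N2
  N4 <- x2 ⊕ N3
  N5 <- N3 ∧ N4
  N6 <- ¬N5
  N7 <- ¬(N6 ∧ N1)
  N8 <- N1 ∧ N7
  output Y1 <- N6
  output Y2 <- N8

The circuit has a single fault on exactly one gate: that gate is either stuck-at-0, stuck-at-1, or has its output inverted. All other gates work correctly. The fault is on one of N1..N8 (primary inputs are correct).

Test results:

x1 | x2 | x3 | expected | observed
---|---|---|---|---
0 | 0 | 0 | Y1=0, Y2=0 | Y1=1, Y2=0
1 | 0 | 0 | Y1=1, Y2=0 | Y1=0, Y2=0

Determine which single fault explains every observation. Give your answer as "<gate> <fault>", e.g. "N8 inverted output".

Fault-free values for test 1 (x1=0, x2=0, x3=0): N1=0, N2=0, N3=1, N4=1, N5=1, N6=0, N7=1, N8=0, giving Y1=0, Y2=0. Observed Y1=1, Y2=0.
Test 1: faults giving observed Y1=1, Y2=0 are {N1 stuck-at-1, N1 inverted output, N2 stuck-at-1, N2 inverted output, N3 stuck-at-0, N3 inverted output, N4 stuck-at-0, N4 inverted output, N5 stuck-at-0, N5 inverted output, N6 stuck-at-1, N6 inverted output}.
Test 2 (x1=1, x2=0, x3=0): fault-free N1=1, N2=1, N3=0, N4=0, N5=0, N6=1, N7=0, N8=0 → Y1=1, Y2=0; observed Y1=0, Y2=0. Eliminates N1 stuck-at-1, N2 stuck-at-1, N2 inverted output, N3 stuck-at-0, N3 inverted output, N4 stuck-at-0, N4 inverted output, N5 stuck-at-0, N5 inverted output, N6 stuck-at-1, N6 inverted output.
Only N1 inverted output is consistent with every test.

N1 inverted output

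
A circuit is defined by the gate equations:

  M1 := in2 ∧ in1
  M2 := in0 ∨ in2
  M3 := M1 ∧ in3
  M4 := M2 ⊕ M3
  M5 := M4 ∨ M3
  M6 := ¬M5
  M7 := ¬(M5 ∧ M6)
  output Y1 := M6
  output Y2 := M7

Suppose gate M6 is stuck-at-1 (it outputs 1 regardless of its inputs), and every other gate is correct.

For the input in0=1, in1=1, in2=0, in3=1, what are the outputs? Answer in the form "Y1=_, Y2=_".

Propagate with M6 forced: M1=0, M2=1, M3=0, M4=1, M5=1, M6=1 [stuck-at-1], M7=0.
So the outputs are Y1=1, Y2=0. (Without the fault they would be Y1=0, Y2=1.)

Y1=1, Y2=0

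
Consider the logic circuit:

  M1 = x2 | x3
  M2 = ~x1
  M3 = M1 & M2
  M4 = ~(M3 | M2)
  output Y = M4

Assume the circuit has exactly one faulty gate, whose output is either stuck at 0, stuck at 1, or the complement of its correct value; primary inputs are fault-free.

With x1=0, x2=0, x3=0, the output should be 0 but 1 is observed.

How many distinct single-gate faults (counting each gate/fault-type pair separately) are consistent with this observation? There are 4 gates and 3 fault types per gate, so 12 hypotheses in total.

Fault-free: M1=0, M2=1, M3=0, M4=0 → 0. Observed 1.
  M1 stuck-at-0: output 0 ✗
  M1 stuck-at-1: output 0 ✗
  M1 inverted output: output 0 ✗
  M2 stuck-at-0: output 1 ✓
  M2 stuck-at-1: output 0 ✗
  M2 inverted output: output 1 ✓
  M3 stuck-at-0: output 0 ✗
  M3 stuck-at-1: output 0 ✗
  M3 inverted output: output 0 ✗
  M4 stuck-at-0: output 0 ✗
  M4 stuck-at-1: output 1 ✓
  M4 inverted output: output 1 ✓
Consistent faults: {M2 stuck-at-0, M2 inverted output, M4 stuck-at-1, M4 inverted output} — 4 in all.

4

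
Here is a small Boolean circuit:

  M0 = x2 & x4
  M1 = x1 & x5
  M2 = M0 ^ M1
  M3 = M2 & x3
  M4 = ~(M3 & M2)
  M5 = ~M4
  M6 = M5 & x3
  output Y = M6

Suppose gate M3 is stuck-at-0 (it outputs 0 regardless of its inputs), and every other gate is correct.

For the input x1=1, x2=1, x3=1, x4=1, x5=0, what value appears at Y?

Propagate with M3 forced: M0=1, M1=0, M2=1, M3=0 [stuck-at-0], M4=1, M5=0, M6=0.
So Y = 0. (Without the fault it would be 1.)

0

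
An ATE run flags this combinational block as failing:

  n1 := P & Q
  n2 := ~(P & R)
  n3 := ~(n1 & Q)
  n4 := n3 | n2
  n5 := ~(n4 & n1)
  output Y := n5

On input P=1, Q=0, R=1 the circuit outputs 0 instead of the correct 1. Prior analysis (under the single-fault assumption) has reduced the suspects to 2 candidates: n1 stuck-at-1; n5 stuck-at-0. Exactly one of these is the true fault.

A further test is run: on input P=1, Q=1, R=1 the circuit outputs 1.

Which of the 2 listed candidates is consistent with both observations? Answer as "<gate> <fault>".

n1 stuck-at-1

Evaluate each candidate on input P=1, Q=1, R=1:
  n1 stuck-at-1: n1=1 [stuck-at-1], n2=0, n3=0, n4=0, n5=1 → 1 — matches
  n5 stuck-at-0: n1=1, n2=0, n3=0, n4=0, n5=0 [stuck-at-0] → 0 — eliminated
Only n1 stuck-at-1 reproduces the observed 1.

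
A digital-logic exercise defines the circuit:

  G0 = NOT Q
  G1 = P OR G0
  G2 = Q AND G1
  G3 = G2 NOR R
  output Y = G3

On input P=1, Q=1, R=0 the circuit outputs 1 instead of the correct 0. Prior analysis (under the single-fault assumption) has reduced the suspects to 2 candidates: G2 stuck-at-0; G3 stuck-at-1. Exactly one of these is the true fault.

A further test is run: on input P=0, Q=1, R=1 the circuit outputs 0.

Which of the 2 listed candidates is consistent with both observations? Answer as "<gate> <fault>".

Evaluate each candidate on input P=0, Q=1, R=1:
  G2 stuck-at-0: G0=0, G1=0, G2=0 [stuck-at-0], G3=0 → 0 — matches
  G3 stuck-at-1: G0=0, G1=0, G2=0, G3=1 [stuck-at-1] → 1 — eliminated
Only G2 stuck-at-0 reproduces the observed 0.

G2 stuck-at-0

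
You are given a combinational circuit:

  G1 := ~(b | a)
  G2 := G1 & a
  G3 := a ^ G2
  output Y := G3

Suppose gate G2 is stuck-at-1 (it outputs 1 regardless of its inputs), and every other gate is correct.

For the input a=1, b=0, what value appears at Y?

Propagate with G2 forced: G1=0, G2=1 [stuck-at-1], G3=0.
So Y = 0. (Without the fault it would be 1.)

0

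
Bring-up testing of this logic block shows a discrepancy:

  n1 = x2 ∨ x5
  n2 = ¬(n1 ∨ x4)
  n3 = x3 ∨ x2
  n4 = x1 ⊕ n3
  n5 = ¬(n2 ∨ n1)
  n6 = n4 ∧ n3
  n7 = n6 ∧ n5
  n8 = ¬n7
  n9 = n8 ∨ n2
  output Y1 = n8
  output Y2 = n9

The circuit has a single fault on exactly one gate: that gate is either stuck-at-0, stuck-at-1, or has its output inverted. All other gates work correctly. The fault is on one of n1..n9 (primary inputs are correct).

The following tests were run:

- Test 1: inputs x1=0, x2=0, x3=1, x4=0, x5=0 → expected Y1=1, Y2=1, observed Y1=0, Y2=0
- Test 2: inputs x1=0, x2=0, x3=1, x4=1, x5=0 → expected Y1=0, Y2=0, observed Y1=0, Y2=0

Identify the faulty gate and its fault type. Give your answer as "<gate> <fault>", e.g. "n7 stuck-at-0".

n2 stuck-at-0

Fault-free values for test 1 (x1=0, x2=0, x3=1, x4=0, x5=0): n1=0, n2=1, n3=1, n4=1, n5=0, n6=1, n7=0, n8=1, n9=1, giving Y1=1, Y2=1. Observed Y1=0, Y2=0.
Test 1: faults giving observed Y1=0, Y2=0 are {n2 stuck-at-0, n2 inverted output}.
Test 2 (x1=0, x2=0, x3=1, x4=1, x5=0): fault-free n1=0, n2=0, n3=1, n4=1, n5=1, n6=1, n7=1, n8=0, n9=0 → Y1=0, Y2=0; observed Y1=0, Y2=0. Eliminates n2 inverted output.
Only n2 stuck-at-0 is consistent with every test.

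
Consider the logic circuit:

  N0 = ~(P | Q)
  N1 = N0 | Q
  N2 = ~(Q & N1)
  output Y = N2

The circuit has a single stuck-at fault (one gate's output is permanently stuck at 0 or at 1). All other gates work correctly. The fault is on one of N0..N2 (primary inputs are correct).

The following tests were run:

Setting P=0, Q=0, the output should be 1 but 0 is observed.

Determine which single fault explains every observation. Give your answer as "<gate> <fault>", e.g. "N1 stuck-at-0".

N2 stuck-at-0

Fault-free values for test 1 (P=0, Q=0): N0=1, N1=1, N2=1, giving Y=1. Observed 0.
Test 1: faults giving observed 0 are {N2 stuck-at-0}.
Only N2 stuck-at-0 is consistent with every test.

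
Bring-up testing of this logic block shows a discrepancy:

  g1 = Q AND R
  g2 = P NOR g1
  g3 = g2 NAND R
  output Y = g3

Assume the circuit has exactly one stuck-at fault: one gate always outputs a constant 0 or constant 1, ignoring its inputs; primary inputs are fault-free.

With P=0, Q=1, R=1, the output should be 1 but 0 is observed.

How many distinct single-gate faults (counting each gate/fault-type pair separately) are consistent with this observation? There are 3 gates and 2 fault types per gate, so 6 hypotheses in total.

3

Fault-free: g1=1, g2=0, g3=1 → 1. Observed 0.
  g1 stuck-at-0: output 0 ✓
  g1 stuck-at-1: output 1 ✗
  g2 stuck-at-0: output 1 ✗
  g2 stuck-at-1: output 0 ✓
  g3 stuck-at-0: output 0 ✓
  g3 stuck-at-1: output 1 ✗
Consistent faults: {g1 stuck-at-0, g2 stuck-at-1, g3 stuck-at-0} — 3 in all.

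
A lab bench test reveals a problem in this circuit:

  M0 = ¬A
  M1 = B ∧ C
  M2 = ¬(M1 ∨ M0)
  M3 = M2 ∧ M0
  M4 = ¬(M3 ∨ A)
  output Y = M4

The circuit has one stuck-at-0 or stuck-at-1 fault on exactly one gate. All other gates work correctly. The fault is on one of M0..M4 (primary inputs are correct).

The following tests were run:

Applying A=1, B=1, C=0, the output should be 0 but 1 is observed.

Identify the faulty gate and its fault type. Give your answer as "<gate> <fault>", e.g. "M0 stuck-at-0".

M4 stuck-at-1

Fault-free values for test 1 (A=1, B=1, C=0): M0=0, M1=0, M2=1, M3=0, M4=0, giving Y=0. Observed 1.
Test 1: faults giving observed 1 are {M4 stuck-at-1}.
Only M4 stuck-at-1 is consistent with every test.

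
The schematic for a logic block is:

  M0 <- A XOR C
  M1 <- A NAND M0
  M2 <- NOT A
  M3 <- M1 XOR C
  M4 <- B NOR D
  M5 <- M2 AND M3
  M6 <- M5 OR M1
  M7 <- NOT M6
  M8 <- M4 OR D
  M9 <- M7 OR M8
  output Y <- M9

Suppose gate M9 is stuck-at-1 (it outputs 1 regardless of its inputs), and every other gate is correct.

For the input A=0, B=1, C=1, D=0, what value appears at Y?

1

Propagate with M9 forced: M0=1, M1=1, M2=1, M3=0, M4=0, M5=0, M6=1, M7=0, M8=0, M9=1 [stuck-at-1].
So Y = 1. (Without the fault it would be 0.)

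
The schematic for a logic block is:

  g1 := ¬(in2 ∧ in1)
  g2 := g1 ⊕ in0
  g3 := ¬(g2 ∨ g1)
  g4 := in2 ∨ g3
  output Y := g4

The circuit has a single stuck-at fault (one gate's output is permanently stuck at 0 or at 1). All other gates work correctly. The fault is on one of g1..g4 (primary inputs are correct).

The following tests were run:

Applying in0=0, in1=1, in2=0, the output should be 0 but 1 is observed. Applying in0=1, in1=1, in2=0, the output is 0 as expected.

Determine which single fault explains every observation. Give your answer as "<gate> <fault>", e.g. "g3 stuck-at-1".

Fault-free values for test 1 (in0=0, in1=1, in2=0): g1=1, g2=1, g3=0, g4=0, giving Y=0. Observed 1.
Test 1: faults giving observed 1 are {g1 stuck-at-0, g3 stuck-at-1, g4 stuck-at-1}.
Test 2 (in0=1, in1=1, in2=0): fault-free g1=1, g2=0, g3=0, g4=0 → 0; observed 0. Eliminates g3 stuck-at-1, g4 stuck-at-1.
Only g1 stuck-at-0 is consistent with every test.

g1 stuck-at-0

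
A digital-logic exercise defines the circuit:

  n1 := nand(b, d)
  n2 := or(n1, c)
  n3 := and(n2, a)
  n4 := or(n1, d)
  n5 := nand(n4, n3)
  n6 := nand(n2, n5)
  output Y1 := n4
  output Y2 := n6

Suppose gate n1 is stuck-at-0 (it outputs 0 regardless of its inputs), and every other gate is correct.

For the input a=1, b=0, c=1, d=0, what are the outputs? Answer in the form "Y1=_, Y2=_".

Y1=0, Y2=0

Propagate with n1 forced: n1=0 [stuck-at-0], n2=1, n3=1, n4=0, n5=1, n6=0.
So the outputs are Y1=0, Y2=0. (Without the fault they would be Y1=1, Y2=1.)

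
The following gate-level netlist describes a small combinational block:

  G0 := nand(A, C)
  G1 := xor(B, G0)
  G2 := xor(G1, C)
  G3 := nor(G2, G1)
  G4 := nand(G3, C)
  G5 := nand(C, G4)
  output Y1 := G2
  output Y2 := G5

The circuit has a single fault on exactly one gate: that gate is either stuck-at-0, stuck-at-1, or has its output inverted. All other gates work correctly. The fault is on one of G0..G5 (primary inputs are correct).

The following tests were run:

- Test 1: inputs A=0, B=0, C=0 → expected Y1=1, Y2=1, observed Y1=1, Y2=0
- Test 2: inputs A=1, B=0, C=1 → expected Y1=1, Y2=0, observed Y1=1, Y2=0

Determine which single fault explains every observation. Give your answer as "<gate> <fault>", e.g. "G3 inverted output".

G5 stuck-at-0

Fault-free values for test 1 (A=0, B=0, C=0): G0=1, G1=1, G2=1, G3=0, G4=1, G5=1, giving Y1=1, Y2=1. Observed Y1=1, Y2=0.
Test 1: faults giving observed Y1=1, Y2=0 are {G5 stuck-at-0, G5 inverted output}.
Test 2 (A=1, B=0, C=1): fault-free G0=0, G1=0, G2=1, G3=0, G4=1, G5=0 → Y1=1, Y2=0; observed Y1=1, Y2=0. Eliminates G5 inverted output.
Only G5 stuck-at-0 is consistent with every test.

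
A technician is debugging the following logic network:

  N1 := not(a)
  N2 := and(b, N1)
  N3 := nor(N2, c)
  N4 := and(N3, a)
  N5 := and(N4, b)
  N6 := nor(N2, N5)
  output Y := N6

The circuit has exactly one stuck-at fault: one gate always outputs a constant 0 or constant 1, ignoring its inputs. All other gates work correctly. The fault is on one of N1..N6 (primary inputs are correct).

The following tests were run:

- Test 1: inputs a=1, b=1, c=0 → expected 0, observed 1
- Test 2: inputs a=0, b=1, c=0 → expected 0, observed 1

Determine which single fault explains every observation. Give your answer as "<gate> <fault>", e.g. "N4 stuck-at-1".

Fault-free values for test 1 (a=1, b=1, c=0): N1=0, N2=0, N3=1, N4=1, N5=1, N6=0, giving Y=0. Observed 1.
Test 1: faults giving observed 1 are {N3 stuck-at-0, N4 stuck-at-0, N5 stuck-at-0, N6 stuck-at-1}.
Test 2 (a=0, b=1, c=0): fault-free N1=1, N2=1, N3=0, N4=0, N5=0, N6=0 → 0; observed 1. Eliminates N3 stuck-at-0, N4 stuck-at-0, N5 stuck-at-0.
Only N6 stuck-at-1 is consistent with every test.

N6 stuck-at-1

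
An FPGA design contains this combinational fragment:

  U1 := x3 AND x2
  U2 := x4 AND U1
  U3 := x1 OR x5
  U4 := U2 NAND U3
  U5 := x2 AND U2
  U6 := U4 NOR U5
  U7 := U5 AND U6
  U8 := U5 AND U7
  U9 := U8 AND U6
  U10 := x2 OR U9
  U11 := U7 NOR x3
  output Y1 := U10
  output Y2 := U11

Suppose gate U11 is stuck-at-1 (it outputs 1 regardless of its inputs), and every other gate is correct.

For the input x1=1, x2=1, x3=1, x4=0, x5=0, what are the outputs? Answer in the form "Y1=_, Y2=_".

Propagate with U11 forced: U1=1, U2=0, U3=1, U4=1, U5=0, U6=0, U7=0, U8=0, U9=0, U10=1, U11=1 [stuck-at-1].
So the outputs are Y1=1, Y2=1. (Without the fault they would be Y1=1, Y2=0.)

Y1=1, Y2=1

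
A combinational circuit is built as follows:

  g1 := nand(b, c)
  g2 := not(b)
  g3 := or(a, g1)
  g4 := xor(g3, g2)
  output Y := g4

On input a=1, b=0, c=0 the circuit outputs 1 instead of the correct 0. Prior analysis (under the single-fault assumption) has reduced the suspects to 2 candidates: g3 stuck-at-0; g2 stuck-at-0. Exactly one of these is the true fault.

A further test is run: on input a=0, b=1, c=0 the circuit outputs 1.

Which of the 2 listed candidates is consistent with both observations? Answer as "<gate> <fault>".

Evaluate each candidate on input a=0, b=1, c=0:
  g3 stuck-at-0: g1=1, g2=0, g3=0 [stuck-at-0], g4=0 → 0 — eliminated
  g2 stuck-at-0: g1=1, g2=0 [stuck-at-0], g3=1, g4=1 → 1 — matches
Only g2 stuck-at-0 reproduces the observed 1.

g2 stuck-at-0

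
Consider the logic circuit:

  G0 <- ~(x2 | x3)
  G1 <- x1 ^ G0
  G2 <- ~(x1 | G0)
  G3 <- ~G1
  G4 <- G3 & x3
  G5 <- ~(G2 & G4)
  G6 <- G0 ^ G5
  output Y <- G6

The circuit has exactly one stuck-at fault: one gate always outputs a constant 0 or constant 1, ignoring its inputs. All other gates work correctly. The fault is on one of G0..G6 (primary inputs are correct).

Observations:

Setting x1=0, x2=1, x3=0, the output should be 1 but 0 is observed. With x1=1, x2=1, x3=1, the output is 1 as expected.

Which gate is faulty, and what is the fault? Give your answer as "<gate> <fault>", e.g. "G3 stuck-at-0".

Fault-free values for test 1 (x1=0, x2=1, x3=0): G0=0, G1=0, G2=1, G3=1, G4=0, G5=1, G6=1, giving Y=1. Observed 0.
Test 1: faults giving observed 0 are {G0 stuck-at-1, G4 stuck-at-1, G5 stuck-at-0, G6 stuck-at-0}.
Test 2 (x1=1, x2=1, x3=1): fault-free G0=0, G1=1, G2=0, G3=0, G4=0, G5=1, G6=1 → 1; observed 1. Eliminates G0 stuck-at-1, G5 stuck-at-0, G6 stuck-at-0.
Only G4 stuck-at-1 is consistent with every test.

G4 stuck-at-1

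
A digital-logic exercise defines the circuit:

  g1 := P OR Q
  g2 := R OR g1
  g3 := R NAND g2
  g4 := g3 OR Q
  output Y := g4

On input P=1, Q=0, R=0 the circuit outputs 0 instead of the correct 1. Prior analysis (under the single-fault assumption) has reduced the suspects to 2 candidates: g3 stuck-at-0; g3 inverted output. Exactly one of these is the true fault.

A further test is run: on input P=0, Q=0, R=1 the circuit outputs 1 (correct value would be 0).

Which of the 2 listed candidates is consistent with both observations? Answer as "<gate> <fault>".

Evaluate each candidate on input P=0, Q=0, R=1:
  g3 stuck-at-0: g1=0, g2=1, g3=0 [stuck-at-0], g4=0 → 0 — eliminated
  g3 inverted output: g1=0, g2=1, g3=1 [inverted output], g4=1 → 1 — matches
Only g3 inverted output reproduces the observed 1.

g3 inverted output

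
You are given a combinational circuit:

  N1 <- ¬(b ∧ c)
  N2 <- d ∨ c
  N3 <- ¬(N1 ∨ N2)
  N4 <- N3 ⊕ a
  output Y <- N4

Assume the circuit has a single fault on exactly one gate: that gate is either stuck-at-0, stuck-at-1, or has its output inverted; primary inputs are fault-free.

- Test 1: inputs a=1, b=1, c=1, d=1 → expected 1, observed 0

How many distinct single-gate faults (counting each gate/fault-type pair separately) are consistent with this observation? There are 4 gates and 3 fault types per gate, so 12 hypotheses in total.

6

Fault-free: N1=0, N2=1, N3=0, N4=1 → 1. Observed 0.
  N1 stuck-at-0: output 1 ✗
  N1 stuck-at-1: output 1 ✗
  N1 inverted output: output 1 ✗
  N2 stuck-at-0: output 0 ✓
  N2 stuck-at-1: output 1 ✗
  N2 inverted output: output 0 ✓
  N3 stuck-at-0: output 1 ✗
  N3 stuck-at-1: output 0 ✓
  N3 inverted output: output 0 ✓
  N4 stuck-at-0: output 0 ✓
  N4 stuck-at-1: output 1 ✗
  N4 inverted output: output 0 ✓
Consistent faults: {N2 stuck-at-0, N2 inverted output, N3 stuck-at-1, N3 inverted output, N4 stuck-at-0, N4 inverted output} — 6 in all.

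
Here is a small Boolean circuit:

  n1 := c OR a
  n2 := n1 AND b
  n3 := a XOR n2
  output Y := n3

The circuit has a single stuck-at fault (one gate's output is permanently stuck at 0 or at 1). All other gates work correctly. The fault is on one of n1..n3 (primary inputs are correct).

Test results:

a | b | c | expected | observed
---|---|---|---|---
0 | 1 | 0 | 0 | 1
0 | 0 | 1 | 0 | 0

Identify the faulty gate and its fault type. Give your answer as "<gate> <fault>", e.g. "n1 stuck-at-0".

n1 stuck-at-1

Fault-free values for test 1 (a=0, b=1, c=0): n1=0, n2=0, n3=0, giving Y=0. Observed 1.
Test 1: faults giving observed 1 are {n1 stuck-at-1, n2 stuck-at-1, n3 stuck-at-1}.
Test 2 (a=0, b=0, c=1): fault-free n1=1, n2=0, n3=0 → 0; observed 0. Eliminates n2 stuck-at-1, n3 stuck-at-1.
Only n1 stuck-at-1 is consistent with every test.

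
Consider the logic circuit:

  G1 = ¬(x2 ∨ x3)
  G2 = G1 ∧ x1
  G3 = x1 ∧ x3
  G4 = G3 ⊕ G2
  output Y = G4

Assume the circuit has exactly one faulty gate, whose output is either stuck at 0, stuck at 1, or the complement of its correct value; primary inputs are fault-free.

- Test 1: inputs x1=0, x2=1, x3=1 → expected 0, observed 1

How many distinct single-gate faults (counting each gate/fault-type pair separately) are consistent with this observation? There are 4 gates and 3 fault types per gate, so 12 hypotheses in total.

Fault-free: G1=0, G2=0, G3=0, G4=0 → 0. Observed 1.
  G1 stuck-at-0: output 0 ✗
  G1 stuck-at-1: output 0 ✗
  G1 inverted output: output 0 ✗
  G2 stuck-at-0: output 0 ✗
  G2 stuck-at-1: output 1 ✓
  G2 inverted output: output 1 ✓
  G3 stuck-at-0: output 0 ✗
  G3 stuck-at-1: output 1 ✓
  G3 inverted output: output 1 ✓
  G4 stuck-at-0: output 0 ✗
  G4 stuck-at-1: output 1 ✓
  G4 inverted output: output 1 ✓
Consistent faults: {G2 stuck-at-1, G2 inverted output, G3 stuck-at-1, G3 inverted output, G4 stuck-at-1, G4 inverted output} — 6 in all.

6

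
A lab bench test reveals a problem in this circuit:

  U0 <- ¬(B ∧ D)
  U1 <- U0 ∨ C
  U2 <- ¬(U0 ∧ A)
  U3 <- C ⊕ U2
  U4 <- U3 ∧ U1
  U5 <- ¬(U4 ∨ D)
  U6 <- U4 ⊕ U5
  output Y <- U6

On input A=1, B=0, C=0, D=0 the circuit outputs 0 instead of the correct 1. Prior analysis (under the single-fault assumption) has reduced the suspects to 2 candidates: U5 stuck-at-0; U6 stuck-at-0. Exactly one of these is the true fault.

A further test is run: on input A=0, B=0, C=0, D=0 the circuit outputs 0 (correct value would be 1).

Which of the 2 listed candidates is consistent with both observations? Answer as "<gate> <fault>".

U6 stuck-at-0

Evaluate each candidate on input A=0, B=0, C=0, D=0:
  U5 stuck-at-0: U0=1, U1=1, U2=1, U3=1, U4=1, U5=0 [stuck-at-0], U6=1 → 1 — eliminated
  U6 stuck-at-0: U0=1, U1=1, U2=1, U3=1, U4=1, U5=0, U6=0 [stuck-at-0] → 0 — matches
Only U6 stuck-at-0 reproduces the observed 0.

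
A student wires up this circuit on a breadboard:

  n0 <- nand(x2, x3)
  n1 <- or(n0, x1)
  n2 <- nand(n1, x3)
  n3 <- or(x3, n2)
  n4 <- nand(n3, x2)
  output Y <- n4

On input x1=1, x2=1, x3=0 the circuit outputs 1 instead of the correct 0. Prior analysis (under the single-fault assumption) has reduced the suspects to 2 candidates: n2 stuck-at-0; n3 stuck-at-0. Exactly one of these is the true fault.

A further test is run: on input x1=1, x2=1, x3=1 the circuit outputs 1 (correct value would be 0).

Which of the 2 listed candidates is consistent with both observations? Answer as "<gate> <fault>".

n3 stuck-at-0

Evaluate each candidate on input x1=1, x2=1, x3=1:
  n2 stuck-at-0: n0=0, n1=1, n2=0 [stuck-at-0], n3=1, n4=0 → 0 — eliminated
  n3 stuck-at-0: n0=0, n1=1, n2=0, n3=0 [stuck-at-0], n4=1 → 1 — matches
Only n3 stuck-at-0 reproduces the observed 1.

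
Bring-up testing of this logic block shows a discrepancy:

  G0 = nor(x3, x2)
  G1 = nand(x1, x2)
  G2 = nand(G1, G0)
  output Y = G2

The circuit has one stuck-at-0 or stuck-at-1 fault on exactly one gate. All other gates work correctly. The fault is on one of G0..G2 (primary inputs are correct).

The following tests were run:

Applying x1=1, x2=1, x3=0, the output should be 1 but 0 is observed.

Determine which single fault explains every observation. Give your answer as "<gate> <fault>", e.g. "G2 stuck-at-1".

G2 stuck-at-0

Fault-free values for test 1 (x1=1, x2=1, x3=0): G0=0, G1=0, G2=1, giving Y=1. Observed 0.
Test 1: faults giving observed 0 are {G2 stuck-at-0}.
Only G2 stuck-at-0 is consistent with every test.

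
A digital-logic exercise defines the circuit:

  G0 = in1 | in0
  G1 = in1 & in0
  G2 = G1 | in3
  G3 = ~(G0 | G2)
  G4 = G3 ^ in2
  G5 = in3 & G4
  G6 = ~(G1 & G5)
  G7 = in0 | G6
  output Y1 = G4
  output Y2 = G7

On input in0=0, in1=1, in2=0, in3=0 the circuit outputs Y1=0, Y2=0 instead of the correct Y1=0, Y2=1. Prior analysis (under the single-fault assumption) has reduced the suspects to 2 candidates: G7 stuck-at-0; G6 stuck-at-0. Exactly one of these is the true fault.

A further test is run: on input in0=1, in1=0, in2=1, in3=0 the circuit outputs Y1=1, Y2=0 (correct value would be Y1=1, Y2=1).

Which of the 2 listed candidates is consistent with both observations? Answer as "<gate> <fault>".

G7 stuck-at-0

Evaluate each candidate on input in0=1, in1=0, in2=1, in3=0:
  G7 stuck-at-0: G0=1, G1=0, G2=0, G3=0, G4=1, G5=0, G6=1, G7=0 [stuck-at-0] → Y1=1, Y2=0 — matches
  G6 stuck-at-0: G0=1, G1=0, G2=0, G3=0, G4=1, G5=0, G6=0 [stuck-at-0], G7=1 → Y1=1, Y2=1 — eliminated
Only G7 stuck-at-0 reproduces the observed Y1=1, Y2=0.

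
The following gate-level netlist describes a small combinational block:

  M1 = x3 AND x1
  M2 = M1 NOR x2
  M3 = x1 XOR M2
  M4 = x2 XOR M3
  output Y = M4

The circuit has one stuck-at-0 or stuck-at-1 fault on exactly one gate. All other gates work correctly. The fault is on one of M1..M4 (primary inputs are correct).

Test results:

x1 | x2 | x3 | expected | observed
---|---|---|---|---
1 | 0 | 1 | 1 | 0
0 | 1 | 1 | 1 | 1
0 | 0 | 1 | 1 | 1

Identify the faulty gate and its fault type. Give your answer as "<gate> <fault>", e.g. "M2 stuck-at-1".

Fault-free values for test 1 (x1=1, x2=0, x3=1): M1=1, M2=0, M3=1, M4=1, giving Y=1. Observed 0.
Test 1: faults giving observed 0 are {M1 stuck-at-0, M2 stuck-at-1, M3 stuck-at-0, M4 stuck-at-0}.
Test 2 (x1=0, x2=1, x3=1): fault-free M1=0, M2=0, M3=0, M4=1 → 1; observed 1. Eliminates M2 stuck-at-1, M4 stuck-at-0.
Test 3 (x1=0, x2=0, x3=1): fault-free M1=0, M2=1, M3=1, M4=1 → 1; observed 1. Eliminates M3 stuck-at-0.
Only M1 stuck-at-0 is consistent with every test.

M1 stuck-at-0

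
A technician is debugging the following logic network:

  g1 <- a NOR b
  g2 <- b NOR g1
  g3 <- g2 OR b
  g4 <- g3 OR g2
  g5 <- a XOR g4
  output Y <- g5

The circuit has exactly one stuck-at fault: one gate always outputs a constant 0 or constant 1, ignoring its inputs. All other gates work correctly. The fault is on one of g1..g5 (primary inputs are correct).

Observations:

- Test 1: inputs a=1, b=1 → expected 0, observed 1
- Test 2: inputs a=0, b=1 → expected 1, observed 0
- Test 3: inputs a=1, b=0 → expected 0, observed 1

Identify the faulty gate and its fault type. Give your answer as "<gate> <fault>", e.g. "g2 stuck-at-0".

Fault-free values for test 1 (a=1, b=1): g1=0, g2=0, g3=1, g4=1, g5=0, giving Y=0. Observed 1.
Test 1: faults giving observed 1 are {g3 stuck-at-0, g4 stuck-at-0, g5 stuck-at-1}.
Test 2 (a=0, b=1): fault-free g1=0, g2=0, g3=1, g4=1, g5=1 → 1; observed 0. Eliminates g5 stuck-at-1.
Test 3 (a=1, b=0): fault-free g1=0, g2=1, g3=1, g4=1, g5=0 → 0; observed 1. Eliminates g3 stuck-at-0.
Only g4 stuck-at-0 is consistent with every test.

g4 stuck-at-0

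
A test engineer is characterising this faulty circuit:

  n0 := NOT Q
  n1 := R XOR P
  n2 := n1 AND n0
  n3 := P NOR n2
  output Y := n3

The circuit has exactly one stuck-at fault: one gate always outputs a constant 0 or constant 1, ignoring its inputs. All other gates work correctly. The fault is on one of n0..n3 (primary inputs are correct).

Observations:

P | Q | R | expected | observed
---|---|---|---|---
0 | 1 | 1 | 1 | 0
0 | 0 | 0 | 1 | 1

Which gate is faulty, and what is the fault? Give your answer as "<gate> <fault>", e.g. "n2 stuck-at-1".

Fault-free values for test 1 (P=0, Q=1, R=1): n0=0, n1=1, n2=0, n3=1, giving Y=1. Observed 0.
Test 1: faults giving observed 0 are {n0 stuck-at-1, n2 stuck-at-1, n3 stuck-at-0}.
Test 2 (P=0, Q=0, R=0): fault-free n0=1, n1=0, n2=0, n3=1 → 1; observed 1. Eliminates n2 stuck-at-1, n3 stuck-at-0.
Only n0 stuck-at-1 is consistent with every test.

n0 stuck-at-1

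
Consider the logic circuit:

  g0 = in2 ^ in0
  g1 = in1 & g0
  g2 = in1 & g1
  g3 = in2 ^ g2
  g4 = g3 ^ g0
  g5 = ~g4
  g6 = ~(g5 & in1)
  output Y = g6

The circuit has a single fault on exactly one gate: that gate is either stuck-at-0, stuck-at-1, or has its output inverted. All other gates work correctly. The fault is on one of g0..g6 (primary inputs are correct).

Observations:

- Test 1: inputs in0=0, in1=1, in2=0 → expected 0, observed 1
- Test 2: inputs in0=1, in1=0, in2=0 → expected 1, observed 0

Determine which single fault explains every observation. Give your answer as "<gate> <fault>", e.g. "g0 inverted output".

Fault-free values for test 1 (in0=0, in1=1, in2=0): g0=0, g1=0, g2=0, g3=0, g4=0, g5=1, g6=0, giving Y=0. Observed 1.
Test 1: faults giving observed 1 are {g1 stuck-at-1, g1 inverted output, g2 stuck-at-1, g2 inverted output, g3 stuck-at-1, g3 inverted output, g4 stuck-at-1, g4 inverted output, g5 stuck-at-0, g5 inverted output, g6 stuck-at-1, g6 inverted output}.
Test 2 (in0=1, in1=0, in2=0): fault-free g0=1, g1=0, g2=0, g3=0, g4=1, g5=0, g6=1 → 1; observed 0. Eliminates g1 stuck-at-1, g1 inverted output, g2 stuck-at-1, g2 inverted output, g3 stuck-at-1, g3 inverted output, g4 stuck-at-1, g4 inverted output, g5 stuck-at-0, g5 inverted output, g6 stuck-at-1.
Only g6 inverted output is consistent with every test.

g6 inverted output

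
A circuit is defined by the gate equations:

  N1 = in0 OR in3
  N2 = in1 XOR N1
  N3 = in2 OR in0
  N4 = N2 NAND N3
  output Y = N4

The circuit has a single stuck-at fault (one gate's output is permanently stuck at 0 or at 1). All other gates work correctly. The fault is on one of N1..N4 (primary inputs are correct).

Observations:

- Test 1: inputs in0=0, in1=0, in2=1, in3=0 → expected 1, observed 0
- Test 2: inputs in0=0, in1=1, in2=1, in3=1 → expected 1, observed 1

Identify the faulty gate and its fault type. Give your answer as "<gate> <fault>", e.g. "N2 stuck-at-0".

Fault-free values for test 1 (in0=0, in1=0, in2=1, in3=0): N1=0, N2=0, N3=1, N4=1, giving Y=1. Observed 0.
Test 1: faults giving observed 0 are {N1 stuck-at-1, N2 stuck-at-1, N4 stuck-at-0}.
Test 2 (in0=0, in1=1, in2=1, in3=1): fault-free N1=1, N2=0, N3=1, N4=1 → 1; observed 1. Eliminates N2 stuck-at-1, N4 stuck-at-0.
Only N1 stuck-at-1 is consistent with every test.

N1 stuck-at-1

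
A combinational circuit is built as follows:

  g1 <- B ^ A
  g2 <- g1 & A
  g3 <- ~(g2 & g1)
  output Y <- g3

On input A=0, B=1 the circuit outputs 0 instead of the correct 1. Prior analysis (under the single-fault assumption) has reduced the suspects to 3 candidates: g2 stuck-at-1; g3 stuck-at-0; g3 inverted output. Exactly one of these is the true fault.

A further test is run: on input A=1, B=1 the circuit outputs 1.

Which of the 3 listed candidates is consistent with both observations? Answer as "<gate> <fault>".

g2 stuck-at-1

Evaluate each candidate on input A=1, B=1:
  g2 stuck-at-1: g1=0, g2=1 [stuck-at-1], g3=1 → 1 — matches
  g3 stuck-at-0: g1=0, g2=0, g3=0 [stuck-at-0] → 0 — eliminated
  g3 inverted output: g1=0, g2=0, g3=0 [inverted output] → 0 — eliminated
Only g2 stuck-at-1 reproduces the observed 1.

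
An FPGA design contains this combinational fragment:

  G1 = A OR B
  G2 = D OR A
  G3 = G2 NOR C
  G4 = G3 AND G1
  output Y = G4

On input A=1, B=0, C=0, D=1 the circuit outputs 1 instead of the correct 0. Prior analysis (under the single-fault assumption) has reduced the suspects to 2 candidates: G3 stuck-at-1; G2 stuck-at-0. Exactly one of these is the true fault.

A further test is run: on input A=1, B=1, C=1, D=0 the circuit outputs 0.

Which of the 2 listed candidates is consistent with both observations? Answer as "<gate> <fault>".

Evaluate each candidate on input A=1, B=1, C=1, D=0:
  G3 stuck-at-1: G1=1, G2=1, G3=1 [stuck-at-1], G4=1 → 1 — eliminated
  G2 stuck-at-0: G1=1, G2=0 [stuck-at-0], G3=0, G4=0 → 0 — matches
Only G2 stuck-at-0 reproduces the observed 0.

G2 stuck-at-0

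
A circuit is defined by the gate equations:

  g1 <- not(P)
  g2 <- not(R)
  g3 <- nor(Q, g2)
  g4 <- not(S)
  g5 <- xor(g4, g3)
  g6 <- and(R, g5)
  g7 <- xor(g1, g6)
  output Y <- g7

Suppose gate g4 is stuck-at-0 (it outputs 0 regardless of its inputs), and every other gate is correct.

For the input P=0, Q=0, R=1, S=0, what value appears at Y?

0

Propagate with g4 forced: g1=1, g2=0, g3=1, g4=0 [stuck-at-0], g5=1, g6=1, g7=0.
So Y = 0. (Without the fault it would be 1.)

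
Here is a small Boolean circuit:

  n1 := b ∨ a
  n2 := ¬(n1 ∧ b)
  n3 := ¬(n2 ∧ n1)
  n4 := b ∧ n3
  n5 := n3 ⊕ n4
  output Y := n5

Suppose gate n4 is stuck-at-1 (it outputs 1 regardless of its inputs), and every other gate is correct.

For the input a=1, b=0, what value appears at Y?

Propagate with n4 forced: n1=1, n2=1, n3=0, n4=1 [stuck-at-1], n5=1.
So Y = 1. (Without the fault it would be 0.)

1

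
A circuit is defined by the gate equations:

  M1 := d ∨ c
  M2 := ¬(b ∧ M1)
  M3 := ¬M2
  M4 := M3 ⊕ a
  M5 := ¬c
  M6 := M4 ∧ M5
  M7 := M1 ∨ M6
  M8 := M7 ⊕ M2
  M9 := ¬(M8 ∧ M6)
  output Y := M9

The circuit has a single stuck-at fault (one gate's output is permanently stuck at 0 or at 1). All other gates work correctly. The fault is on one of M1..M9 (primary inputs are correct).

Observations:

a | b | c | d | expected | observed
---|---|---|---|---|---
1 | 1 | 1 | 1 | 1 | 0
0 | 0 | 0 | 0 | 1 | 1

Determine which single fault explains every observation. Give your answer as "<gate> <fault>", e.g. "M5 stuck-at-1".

M6 stuck-at-1

Fault-free values for test 1 (a=1, b=1, c=1, d=1): M1=1, M2=0, M3=1, M4=0, M5=0, M6=0, M7=1, M8=1, M9=1, giving Y=1. Observed 0.
Test 1: faults giving observed 0 are {M6 stuck-at-1, M9 stuck-at-0}.
Test 2 (a=0, b=0, c=0, d=0): fault-free M1=0, M2=1, M3=0, M4=0, M5=1, M6=0, M7=0, M8=1, M9=1 → 1; observed 1. Eliminates M9 stuck-at-0.
Only M6 stuck-at-1 is consistent with every test.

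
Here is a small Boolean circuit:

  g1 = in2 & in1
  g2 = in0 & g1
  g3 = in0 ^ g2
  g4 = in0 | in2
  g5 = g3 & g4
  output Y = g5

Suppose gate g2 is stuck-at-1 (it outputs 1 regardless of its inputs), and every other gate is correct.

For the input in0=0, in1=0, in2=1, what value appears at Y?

1

Propagate with g2 forced: g1=0, g2=1 [stuck-at-1], g3=1, g4=1, g5=1.
So Y = 1. (Without the fault it would be 0.)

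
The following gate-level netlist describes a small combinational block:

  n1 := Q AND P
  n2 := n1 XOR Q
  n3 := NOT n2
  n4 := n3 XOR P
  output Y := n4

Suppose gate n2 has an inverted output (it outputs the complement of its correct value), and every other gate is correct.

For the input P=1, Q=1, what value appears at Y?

1

Propagate with n2 forced: n1=1, n2=1 [inverted output], n3=0, n4=1.
So Y = 1. (Without the fault it would be 0.)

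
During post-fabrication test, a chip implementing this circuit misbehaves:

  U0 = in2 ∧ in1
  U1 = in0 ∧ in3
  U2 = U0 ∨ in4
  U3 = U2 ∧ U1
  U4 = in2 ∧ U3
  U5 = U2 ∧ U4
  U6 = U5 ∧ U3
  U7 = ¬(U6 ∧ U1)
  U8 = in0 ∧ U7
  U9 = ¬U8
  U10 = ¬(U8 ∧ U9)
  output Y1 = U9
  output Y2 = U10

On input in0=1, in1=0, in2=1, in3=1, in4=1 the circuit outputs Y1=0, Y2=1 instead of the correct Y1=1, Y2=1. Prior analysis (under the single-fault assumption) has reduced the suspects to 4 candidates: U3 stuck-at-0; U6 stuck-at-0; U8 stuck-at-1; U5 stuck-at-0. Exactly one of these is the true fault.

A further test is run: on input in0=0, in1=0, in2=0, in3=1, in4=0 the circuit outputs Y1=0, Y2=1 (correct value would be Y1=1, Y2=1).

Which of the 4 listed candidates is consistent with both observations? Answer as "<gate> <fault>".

U8 stuck-at-1

Evaluate each candidate on input in0=0, in1=0, in2=0, in3=1, in4=0:
  U3 stuck-at-0: U0=0, U1=0, U2=0, U3=0 [stuck-at-0], U4=0, U5=0, U6=0, U7=1, U8=0, U9=1, U10=1 → Y1=1, Y2=1 — eliminated
  U6 stuck-at-0: U0=0, U1=0, U2=0, U3=0, U4=0, U5=0, U6=0 [stuck-at-0], U7=1, U8=0, U9=1, U10=1 → Y1=1, Y2=1 — eliminated
  U8 stuck-at-1: U0=0, U1=0, U2=0, U3=0, U4=0, U5=0, U6=0, U7=1, U8=1 [stuck-at-1], U9=0, U10=1 → Y1=0, Y2=1 — matches
  U5 stuck-at-0: U0=0, U1=0, U2=0, U3=0, U4=0, U5=0 [stuck-at-0], U6=0, U7=1, U8=0, U9=1, U10=1 → Y1=1, Y2=1 — eliminated
Only U8 stuck-at-1 reproduces the observed Y1=0, Y2=1.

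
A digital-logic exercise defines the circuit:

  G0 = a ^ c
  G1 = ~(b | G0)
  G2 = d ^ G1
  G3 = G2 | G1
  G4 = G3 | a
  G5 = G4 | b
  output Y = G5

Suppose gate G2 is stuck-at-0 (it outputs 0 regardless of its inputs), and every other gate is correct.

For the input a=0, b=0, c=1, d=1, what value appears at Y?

Propagate with G2 forced: G0=1, G1=0, G2=0 [stuck-at-0], G3=0, G4=0, G5=0.
So Y = 0. (Without the fault it would be 1.)

0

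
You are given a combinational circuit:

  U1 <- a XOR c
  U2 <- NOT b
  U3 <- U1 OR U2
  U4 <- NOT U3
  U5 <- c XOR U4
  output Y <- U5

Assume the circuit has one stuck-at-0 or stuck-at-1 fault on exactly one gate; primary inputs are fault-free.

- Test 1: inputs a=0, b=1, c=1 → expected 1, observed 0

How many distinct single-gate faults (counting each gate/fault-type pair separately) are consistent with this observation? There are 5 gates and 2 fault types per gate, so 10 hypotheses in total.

4

Fault-free: U1=1, U2=0, U3=1, U4=0, U5=1 → 1. Observed 0.
  U1 stuck-at-0: output 0 ✓
  U1 stuck-at-1: output 1 ✗
  U2 stuck-at-0: output 1 ✗
  U2 stuck-at-1: output 1 ✗
  U3 stuck-at-0: output 0 ✓
  U3 stuck-at-1: output 1 ✗
  U4 stuck-at-0: output 1 ✗
  U4 stuck-at-1: output 0 ✓
  U5 stuck-at-0: output 0 ✓
  U5 stuck-at-1: output 1 ✗
Consistent faults: {U1 stuck-at-0, U3 stuck-at-0, U4 stuck-at-1, U5 stuck-at-0} — 4 in all.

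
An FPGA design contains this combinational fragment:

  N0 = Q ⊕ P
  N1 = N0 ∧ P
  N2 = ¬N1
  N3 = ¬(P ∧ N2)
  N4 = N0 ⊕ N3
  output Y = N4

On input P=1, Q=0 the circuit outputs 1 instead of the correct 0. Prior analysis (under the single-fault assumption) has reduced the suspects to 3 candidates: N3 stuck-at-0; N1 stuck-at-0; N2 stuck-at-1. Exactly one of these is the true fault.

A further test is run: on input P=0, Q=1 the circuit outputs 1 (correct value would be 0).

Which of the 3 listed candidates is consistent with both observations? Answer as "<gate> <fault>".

N3 stuck-at-0

Evaluate each candidate on input P=0, Q=1:
  N3 stuck-at-0: N0=1, N1=0, N2=1, N3=0 [stuck-at-0], N4=1 → 1 — matches
  N1 stuck-at-0: N0=1, N1=0 [stuck-at-0], N2=1, N3=1, N4=0 → 0 — eliminated
  N2 stuck-at-1: N0=1, N1=0, N2=1 [stuck-at-1], N3=1, N4=0 → 0 — eliminated
Only N3 stuck-at-0 reproduces the observed 1.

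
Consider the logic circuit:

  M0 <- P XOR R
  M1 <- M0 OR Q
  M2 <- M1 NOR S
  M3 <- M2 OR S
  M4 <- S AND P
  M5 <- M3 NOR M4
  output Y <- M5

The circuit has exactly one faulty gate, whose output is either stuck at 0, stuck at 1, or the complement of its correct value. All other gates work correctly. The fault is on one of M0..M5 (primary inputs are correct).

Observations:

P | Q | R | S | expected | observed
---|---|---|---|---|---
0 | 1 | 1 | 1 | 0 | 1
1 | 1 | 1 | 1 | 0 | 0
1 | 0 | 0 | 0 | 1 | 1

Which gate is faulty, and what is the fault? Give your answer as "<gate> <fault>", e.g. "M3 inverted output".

M3 stuck-at-0

Fault-free values for test 1 (P=0, Q=1, R=1, S=1): M0=1, M1=1, M2=0, M3=1, M4=0, M5=0, giving Y=0. Observed 1.
Test 1: faults giving observed 1 are {M3 stuck-at-0, M3 inverted output, M5 stuck-at-1, M5 inverted output}.
Test 2 (P=1, Q=1, R=1, S=1): fault-free M0=0, M1=1, M2=0, M3=1, M4=1, M5=0 → 0; observed 0. Eliminates M5 stuck-at-1, M5 inverted output.
Test 3 (P=1, Q=0, R=0, S=0): fault-free M0=1, M1=1, M2=0, M3=0, M4=0, M5=1 → 1; observed 1. Eliminates M3 inverted output.
Only M3 stuck-at-0 is consistent with every test.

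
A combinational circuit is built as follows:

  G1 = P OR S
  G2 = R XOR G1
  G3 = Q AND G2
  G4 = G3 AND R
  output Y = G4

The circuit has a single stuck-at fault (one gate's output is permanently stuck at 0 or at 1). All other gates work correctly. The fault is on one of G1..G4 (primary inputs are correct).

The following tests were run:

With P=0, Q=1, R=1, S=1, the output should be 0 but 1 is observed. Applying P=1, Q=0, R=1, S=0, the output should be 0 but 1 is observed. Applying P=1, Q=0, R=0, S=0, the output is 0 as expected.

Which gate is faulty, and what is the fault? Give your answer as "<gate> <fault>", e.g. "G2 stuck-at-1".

G3 stuck-at-1

Fault-free values for test 1 (P=0, Q=1, R=1, S=1): G1=1, G2=0, G3=0, G4=0, giving Y=0. Observed 1.
Test 1: faults giving observed 1 are {G1 stuck-at-0, G2 stuck-at-1, G3 stuck-at-1, G4 stuck-at-1}.
Test 2 (P=1, Q=0, R=1, S=0): fault-free G1=1, G2=0, G3=0, G4=0 → 0; observed 1. Eliminates G1 stuck-at-0, G2 stuck-at-1.
Test 3 (P=1, Q=0, R=0, S=0): fault-free G1=1, G2=1, G3=0, G4=0 → 0; observed 0. Eliminates G4 stuck-at-1.
Only G3 stuck-at-1 is consistent with every test.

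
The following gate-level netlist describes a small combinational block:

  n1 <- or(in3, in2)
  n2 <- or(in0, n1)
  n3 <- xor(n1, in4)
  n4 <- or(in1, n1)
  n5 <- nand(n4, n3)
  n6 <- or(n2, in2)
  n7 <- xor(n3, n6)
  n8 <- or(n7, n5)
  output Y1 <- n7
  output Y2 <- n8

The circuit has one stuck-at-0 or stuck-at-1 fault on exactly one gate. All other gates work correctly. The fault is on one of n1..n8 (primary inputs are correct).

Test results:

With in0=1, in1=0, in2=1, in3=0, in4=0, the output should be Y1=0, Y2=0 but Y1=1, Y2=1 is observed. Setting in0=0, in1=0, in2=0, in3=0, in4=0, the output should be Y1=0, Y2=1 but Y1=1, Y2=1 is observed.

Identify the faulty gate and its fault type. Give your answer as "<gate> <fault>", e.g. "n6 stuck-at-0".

Fault-free values for test 1 (in0=1, in1=0, in2=1, in3=0, in4=0): n1=1, n2=1, n3=1, n4=1, n5=0, n6=1, n7=0, n8=0, giving Y1=0, Y2=0. Observed Y1=1, Y2=1.
Test 1: faults giving observed Y1=1, Y2=1 are {n1 stuck-at-0, n3 stuck-at-0, n6 stuck-at-0, n7 stuck-at-1}.
Test 2 (in0=0, in1=0, in2=0, in3=0, in4=0): fault-free n1=0, n2=0, n3=0, n4=0, n5=1, n6=0, n7=0, n8=1 → Y1=0, Y2=1; observed Y1=1, Y2=1. Eliminates n1 stuck-at-0, n3 stuck-at-0, n6 stuck-at-0.
Only n7 stuck-at-1 is consistent with every test.

n7 stuck-at-1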